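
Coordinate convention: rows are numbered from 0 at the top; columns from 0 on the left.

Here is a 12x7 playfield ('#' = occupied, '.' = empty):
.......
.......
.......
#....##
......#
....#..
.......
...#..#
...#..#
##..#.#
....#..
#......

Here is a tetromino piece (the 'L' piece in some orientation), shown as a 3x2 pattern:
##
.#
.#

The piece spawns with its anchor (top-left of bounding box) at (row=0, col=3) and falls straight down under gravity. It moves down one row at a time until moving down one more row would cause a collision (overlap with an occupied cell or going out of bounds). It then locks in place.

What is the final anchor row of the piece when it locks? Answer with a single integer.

Answer: 2

Derivation:
Spawn at (row=0, col=3). Try each row:
  row 0: fits
  row 1: fits
  row 2: fits
  row 3: blocked -> lock at row 2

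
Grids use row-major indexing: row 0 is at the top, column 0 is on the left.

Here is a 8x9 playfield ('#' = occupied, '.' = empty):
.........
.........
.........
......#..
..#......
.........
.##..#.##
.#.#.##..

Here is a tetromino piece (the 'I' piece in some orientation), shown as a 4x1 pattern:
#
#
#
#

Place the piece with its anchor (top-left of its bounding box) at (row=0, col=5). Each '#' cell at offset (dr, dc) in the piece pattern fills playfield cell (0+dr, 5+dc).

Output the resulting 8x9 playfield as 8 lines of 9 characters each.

Fill (0+0,5+0) = (0,5)
Fill (0+1,5+0) = (1,5)
Fill (0+2,5+0) = (2,5)
Fill (0+3,5+0) = (3,5)

Answer: .....#...
.....#...
.....#...
.....##..
..#......
.........
.##..#.##
.#.#.##..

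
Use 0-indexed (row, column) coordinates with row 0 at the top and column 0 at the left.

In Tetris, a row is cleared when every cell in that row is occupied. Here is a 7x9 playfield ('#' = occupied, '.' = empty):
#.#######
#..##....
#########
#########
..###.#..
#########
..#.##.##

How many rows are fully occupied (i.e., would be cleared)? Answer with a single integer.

Check each row:
  row 0: 1 empty cell -> not full
  row 1: 6 empty cells -> not full
  row 2: 0 empty cells -> FULL (clear)
  row 3: 0 empty cells -> FULL (clear)
  row 4: 5 empty cells -> not full
  row 5: 0 empty cells -> FULL (clear)
  row 6: 4 empty cells -> not full
Total rows cleared: 3

Answer: 3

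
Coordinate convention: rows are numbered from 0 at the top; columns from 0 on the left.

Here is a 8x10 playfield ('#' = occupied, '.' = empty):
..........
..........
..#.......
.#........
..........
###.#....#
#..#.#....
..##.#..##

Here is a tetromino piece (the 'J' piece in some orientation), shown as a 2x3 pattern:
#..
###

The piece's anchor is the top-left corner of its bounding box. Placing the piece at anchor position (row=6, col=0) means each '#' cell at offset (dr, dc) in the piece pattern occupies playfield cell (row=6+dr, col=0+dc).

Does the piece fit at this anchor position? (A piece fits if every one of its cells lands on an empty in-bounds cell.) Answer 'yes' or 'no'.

Answer: no

Derivation:
Check each piece cell at anchor (6, 0):
  offset (0,0) -> (6,0): occupied ('#') -> FAIL
  offset (1,0) -> (7,0): empty -> OK
  offset (1,1) -> (7,1): empty -> OK
  offset (1,2) -> (7,2): occupied ('#') -> FAIL
All cells valid: no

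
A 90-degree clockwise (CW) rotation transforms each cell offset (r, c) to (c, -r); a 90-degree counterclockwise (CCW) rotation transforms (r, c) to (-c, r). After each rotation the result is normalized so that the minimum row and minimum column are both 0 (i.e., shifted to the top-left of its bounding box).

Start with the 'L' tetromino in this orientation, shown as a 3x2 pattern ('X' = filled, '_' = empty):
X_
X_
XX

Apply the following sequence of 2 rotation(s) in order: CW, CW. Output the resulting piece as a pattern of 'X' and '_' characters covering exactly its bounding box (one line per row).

Answer: XX
_X
_X

Derivation:
Start:
X_
X_
XX
After rotation 1 (CW):
XXX
X__
After rotation 2 (CW):
XX
_X
_X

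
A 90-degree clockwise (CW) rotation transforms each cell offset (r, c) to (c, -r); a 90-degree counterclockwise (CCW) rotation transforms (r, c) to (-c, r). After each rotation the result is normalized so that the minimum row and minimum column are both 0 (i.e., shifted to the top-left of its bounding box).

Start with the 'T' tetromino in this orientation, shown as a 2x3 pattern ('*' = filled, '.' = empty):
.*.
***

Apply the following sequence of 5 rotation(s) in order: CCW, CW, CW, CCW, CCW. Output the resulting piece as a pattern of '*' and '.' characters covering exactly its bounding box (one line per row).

Answer: .*
**
.*

Derivation:
Start:
.*.
***
After rotation 1 (CCW):
.*
**
.*
After rotation 2 (CW):
.*.
***
After rotation 3 (CW):
*.
**
*.
After rotation 4 (CCW):
.*.
***
After rotation 5 (CCW):
.*
**
.*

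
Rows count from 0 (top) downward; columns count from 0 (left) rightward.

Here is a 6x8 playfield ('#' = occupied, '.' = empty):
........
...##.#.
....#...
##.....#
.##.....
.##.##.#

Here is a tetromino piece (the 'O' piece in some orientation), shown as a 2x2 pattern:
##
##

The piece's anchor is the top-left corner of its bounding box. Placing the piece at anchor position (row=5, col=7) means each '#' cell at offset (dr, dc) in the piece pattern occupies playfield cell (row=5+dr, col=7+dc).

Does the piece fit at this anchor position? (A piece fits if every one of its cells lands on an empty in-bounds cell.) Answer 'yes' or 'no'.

Check each piece cell at anchor (5, 7):
  offset (0,0) -> (5,7): occupied ('#') -> FAIL
  offset (0,1) -> (5,8): out of bounds -> FAIL
  offset (1,0) -> (6,7): out of bounds -> FAIL
  offset (1,1) -> (6,8): out of bounds -> FAIL
All cells valid: no

Answer: no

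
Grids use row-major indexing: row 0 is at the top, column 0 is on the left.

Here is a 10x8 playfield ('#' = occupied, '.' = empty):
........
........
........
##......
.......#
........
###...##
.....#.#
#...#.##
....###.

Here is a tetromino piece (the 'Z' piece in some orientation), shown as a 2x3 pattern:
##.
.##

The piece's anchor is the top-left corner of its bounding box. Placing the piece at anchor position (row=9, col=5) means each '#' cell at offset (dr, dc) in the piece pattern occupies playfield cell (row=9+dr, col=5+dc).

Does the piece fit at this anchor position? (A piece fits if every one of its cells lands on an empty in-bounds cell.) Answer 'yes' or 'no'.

Answer: no

Derivation:
Check each piece cell at anchor (9, 5):
  offset (0,0) -> (9,5): occupied ('#') -> FAIL
  offset (0,1) -> (9,6): occupied ('#') -> FAIL
  offset (1,1) -> (10,6): out of bounds -> FAIL
  offset (1,2) -> (10,7): out of bounds -> FAIL
All cells valid: no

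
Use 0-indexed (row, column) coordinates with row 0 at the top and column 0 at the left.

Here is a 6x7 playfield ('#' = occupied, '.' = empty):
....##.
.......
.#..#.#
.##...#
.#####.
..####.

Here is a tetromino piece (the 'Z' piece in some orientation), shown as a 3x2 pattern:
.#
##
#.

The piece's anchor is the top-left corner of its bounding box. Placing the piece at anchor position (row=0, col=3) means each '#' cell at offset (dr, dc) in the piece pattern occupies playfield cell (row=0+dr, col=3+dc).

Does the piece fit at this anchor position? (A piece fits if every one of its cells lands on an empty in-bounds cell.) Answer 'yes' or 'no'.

Answer: no

Derivation:
Check each piece cell at anchor (0, 3):
  offset (0,1) -> (0,4): occupied ('#') -> FAIL
  offset (1,0) -> (1,3): empty -> OK
  offset (1,1) -> (1,4): empty -> OK
  offset (2,0) -> (2,3): empty -> OK
All cells valid: no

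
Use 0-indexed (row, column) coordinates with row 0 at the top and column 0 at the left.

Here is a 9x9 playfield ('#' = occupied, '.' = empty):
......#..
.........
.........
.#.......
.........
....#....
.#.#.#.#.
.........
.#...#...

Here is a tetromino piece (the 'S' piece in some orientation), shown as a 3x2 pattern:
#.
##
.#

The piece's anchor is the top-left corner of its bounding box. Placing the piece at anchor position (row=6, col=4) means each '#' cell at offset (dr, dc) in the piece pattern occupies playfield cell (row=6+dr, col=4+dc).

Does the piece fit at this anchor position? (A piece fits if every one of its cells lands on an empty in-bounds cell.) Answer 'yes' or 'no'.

Check each piece cell at anchor (6, 4):
  offset (0,0) -> (6,4): empty -> OK
  offset (1,0) -> (7,4): empty -> OK
  offset (1,1) -> (7,5): empty -> OK
  offset (2,1) -> (8,5): occupied ('#') -> FAIL
All cells valid: no

Answer: no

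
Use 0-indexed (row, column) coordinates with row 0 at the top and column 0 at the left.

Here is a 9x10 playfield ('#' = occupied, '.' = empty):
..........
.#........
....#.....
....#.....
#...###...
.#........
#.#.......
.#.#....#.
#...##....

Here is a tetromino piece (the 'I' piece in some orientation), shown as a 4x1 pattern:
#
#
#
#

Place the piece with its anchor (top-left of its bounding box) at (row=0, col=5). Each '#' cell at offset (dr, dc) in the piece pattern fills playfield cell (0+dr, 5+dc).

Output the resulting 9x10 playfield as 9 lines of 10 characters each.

Answer: .....#....
.#...#....
....##....
....##....
#...###...
.#........
#.#.......
.#.#....#.
#...##....

Derivation:
Fill (0+0,5+0) = (0,5)
Fill (0+1,5+0) = (1,5)
Fill (0+2,5+0) = (2,5)
Fill (0+3,5+0) = (3,5)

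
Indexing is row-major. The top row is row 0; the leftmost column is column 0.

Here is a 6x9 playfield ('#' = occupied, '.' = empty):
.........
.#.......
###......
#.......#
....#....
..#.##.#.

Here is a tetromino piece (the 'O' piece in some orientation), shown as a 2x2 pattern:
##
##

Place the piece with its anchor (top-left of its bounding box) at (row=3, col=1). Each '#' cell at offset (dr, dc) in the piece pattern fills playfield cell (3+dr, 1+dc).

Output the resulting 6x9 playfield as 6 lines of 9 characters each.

Answer: .........
.#.......
###......
###.....#
.##.#....
..#.##.#.

Derivation:
Fill (3+0,1+0) = (3,1)
Fill (3+0,1+1) = (3,2)
Fill (3+1,1+0) = (4,1)
Fill (3+1,1+1) = (4,2)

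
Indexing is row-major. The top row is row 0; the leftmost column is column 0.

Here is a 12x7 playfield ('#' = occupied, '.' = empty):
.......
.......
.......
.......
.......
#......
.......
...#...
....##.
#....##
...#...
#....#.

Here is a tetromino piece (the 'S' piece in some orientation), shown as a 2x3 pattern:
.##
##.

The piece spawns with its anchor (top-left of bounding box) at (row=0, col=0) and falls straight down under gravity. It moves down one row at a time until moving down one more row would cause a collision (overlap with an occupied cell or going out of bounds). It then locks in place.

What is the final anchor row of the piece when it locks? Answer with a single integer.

Answer: 3

Derivation:
Spawn at (row=0, col=0). Try each row:
  row 0: fits
  row 1: fits
  row 2: fits
  row 3: fits
  row 4: blocked -> lock at row 3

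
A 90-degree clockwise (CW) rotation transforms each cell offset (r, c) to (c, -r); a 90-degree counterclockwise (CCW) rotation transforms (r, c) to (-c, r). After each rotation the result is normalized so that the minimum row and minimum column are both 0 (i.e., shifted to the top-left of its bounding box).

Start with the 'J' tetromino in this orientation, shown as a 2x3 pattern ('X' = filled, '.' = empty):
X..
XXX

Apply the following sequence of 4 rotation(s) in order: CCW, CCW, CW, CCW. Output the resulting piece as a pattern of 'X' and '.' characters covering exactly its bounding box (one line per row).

Start:
X..
XXX
After rotation 1 (CCW):
.X
.X
XX
After rotation 2 (CCW):
XXX
..X
After rotation 3 (CW):
.X
.X
XX
After rotation 4 (CCW):
XXX
..X

Answer: XXX
..X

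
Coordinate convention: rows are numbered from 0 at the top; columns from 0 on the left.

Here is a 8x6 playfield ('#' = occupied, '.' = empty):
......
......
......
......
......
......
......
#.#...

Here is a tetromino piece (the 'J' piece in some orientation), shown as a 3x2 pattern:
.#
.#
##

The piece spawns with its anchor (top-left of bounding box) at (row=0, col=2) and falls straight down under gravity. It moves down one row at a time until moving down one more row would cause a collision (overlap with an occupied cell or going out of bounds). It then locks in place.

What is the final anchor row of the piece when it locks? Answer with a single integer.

Spawn at (row=0, col=2). Try each row:
  row 0: fits
  row 1: fits
  row 2: fits
  row 3: fits
  row 4: fits
  row 5: blocked -> lock at row 4

Answer: 4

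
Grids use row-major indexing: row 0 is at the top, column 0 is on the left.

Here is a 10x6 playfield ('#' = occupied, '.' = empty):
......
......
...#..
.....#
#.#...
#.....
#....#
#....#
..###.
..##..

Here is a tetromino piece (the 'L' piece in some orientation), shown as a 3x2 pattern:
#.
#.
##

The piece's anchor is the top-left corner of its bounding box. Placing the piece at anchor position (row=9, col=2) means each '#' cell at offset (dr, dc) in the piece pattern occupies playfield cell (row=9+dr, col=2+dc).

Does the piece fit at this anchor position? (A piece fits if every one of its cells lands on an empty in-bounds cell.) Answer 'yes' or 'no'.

Check each piece cell at anchor (9, 2):
  offset (0,0) -> (9,2): occupied ('#') -> FAIL
  offset (1,0) -> (10,2): out of bounds -> FAIL
  offset (2,0) -> (11,2): out of bounds -> FAIL
  offset (2,1) -> (11,3): out of bounds -> FAIL
All cells valid: no

Answer: no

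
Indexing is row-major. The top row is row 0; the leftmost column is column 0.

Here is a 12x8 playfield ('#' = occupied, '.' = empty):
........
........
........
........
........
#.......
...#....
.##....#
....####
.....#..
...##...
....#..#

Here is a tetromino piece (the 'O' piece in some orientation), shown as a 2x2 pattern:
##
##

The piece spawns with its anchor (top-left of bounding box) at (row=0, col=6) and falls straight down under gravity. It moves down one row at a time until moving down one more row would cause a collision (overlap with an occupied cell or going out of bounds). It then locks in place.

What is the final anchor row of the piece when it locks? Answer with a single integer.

Spawn at (row=0, col=6). Try each row:
  row 0: fits
  row 1: fits
  row 2: fits
  row 3: fits
  row 4: fits
  row 5: fits
  row 6: blocked -> lock at row 5

Answer: 5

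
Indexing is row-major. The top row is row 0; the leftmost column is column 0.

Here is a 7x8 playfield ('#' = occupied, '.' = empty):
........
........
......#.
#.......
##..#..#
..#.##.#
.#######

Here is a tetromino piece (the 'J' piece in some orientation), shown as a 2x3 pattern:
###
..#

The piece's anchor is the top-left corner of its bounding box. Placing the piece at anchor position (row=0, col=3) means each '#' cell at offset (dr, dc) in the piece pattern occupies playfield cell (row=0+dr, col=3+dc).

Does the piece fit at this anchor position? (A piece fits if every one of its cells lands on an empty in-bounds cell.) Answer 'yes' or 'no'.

Answer: yes

Derivation:
Check each piece cell at anchor (0, 3):
  offset (0,0) -> (0,3): empty -> OK
  offset (0,1) -> (0,4): empty -> OK
  offset (0,2) -> (0,5): empty -> OK
  offset (1,2) -> (1,5): empty -> OK
All cells valid: yes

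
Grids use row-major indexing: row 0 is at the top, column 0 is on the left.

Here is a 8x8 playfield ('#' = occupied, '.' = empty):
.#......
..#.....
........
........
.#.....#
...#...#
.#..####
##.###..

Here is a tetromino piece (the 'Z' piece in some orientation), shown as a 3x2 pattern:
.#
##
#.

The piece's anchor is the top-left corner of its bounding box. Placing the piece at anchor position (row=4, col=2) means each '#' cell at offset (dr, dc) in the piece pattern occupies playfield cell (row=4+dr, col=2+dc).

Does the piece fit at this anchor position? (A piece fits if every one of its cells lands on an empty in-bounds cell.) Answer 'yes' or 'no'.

Check each piece cell at anchor (4, 2):
  offset (0,1) -> (4,3): empty -> OK
  offset (1,0) -> (5,2): empty -> OK
  offset (1,1) -> (5,3): occupied ('#') -> FAIL
  offset (2,0) -> (6,2): empty -> OK
All cells valid: no

Answer: no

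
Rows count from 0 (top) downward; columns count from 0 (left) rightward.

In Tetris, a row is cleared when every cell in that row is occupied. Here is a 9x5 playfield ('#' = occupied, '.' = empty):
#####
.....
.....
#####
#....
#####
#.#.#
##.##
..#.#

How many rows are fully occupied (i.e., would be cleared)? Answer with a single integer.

Answer: 3

Derivation:
Check each row:
  row 0: 0 empty cells -> FULL (clear)
  row 1: 5 empty cells -> not full
  row 2: 5 empty cells -> not full
  row 3: 0 empty cells -> FULL (clear)
  row 4: 4 empty cells -> not full
  row 5: 0 empty cells -> FULL (clear)
  row 6: 2 empty cells -> not full
  row 7: 1 empty cell -> not full
  row 8: 3 empty cells -> not full
Total rows cleared: 3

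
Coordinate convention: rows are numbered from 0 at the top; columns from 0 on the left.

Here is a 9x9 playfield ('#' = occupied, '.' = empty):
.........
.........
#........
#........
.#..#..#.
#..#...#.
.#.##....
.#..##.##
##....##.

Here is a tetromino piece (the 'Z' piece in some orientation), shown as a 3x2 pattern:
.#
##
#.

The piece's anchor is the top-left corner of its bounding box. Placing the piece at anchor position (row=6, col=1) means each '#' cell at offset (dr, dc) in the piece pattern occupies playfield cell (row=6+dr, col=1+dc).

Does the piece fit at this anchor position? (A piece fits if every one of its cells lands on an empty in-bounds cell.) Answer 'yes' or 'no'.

Check each piece cell at anchor (6, 1):
  offset (0,1) -> (6,2): empty -> OK
  offset (1,0) -> (7,1): occupied ('#') -> FAIL
  offset (1,1) -> (7,2): empty -> OK
  offset (2,0) -> (8,1): occupied ('#') -> FAIL
All cells valid: no

Answer: no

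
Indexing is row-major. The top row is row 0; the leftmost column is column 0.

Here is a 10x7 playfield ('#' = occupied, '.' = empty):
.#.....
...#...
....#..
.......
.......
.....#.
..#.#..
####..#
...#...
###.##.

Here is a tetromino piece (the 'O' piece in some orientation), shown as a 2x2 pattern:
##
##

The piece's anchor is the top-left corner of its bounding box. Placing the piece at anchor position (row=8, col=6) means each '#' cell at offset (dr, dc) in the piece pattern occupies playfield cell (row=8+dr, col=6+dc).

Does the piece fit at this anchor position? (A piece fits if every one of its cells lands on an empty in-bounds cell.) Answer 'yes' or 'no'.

Answer: no

Derivation:
Check each piece cell at anchor (8, 6):
  offset (0,0) -> (8,6): empty -> OK
  offset (0,1) -> (8,7): out of bounds -> FAIL
  offset (1,0) -> (9,6): empty -> OK
  offset (1,1) -> (9,7): out of bounds -> FAIL
All cells valid: no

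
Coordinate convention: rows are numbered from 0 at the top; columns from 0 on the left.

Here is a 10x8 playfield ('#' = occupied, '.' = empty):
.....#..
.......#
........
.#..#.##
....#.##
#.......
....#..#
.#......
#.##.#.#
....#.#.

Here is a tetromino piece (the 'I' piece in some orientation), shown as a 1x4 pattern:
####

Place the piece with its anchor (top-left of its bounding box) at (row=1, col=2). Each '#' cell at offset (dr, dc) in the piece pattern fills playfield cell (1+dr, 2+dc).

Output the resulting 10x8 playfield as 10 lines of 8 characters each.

Fill (1+0,2+0) = (1,2)
Fill (1+0,2+1) = (1,3)
Fill (1+0,2+2) = (1,4)
Fill (1+0,2+3) = (1,5)

Answer: .....#..
..####.#
........
.#..#.##
....#.##
#.......
....#..#
.#......
#.##.#.#
....#.#.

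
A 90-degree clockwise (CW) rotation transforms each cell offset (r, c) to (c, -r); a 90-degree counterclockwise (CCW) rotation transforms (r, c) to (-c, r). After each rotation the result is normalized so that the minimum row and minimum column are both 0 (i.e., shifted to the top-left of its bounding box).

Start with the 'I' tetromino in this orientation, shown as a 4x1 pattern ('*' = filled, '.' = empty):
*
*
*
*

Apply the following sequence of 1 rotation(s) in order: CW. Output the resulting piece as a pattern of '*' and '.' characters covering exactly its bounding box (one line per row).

Answer: ****

Derivation:
Start:
*
*
*
*
After rotation 1 (CW):
****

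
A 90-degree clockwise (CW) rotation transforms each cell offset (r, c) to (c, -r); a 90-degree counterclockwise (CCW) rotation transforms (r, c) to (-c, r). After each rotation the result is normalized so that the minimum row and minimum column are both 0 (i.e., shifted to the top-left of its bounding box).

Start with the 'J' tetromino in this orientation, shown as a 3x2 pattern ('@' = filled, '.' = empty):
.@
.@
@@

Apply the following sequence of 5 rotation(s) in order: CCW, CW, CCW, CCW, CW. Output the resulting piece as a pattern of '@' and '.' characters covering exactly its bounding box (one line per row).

Start:
.@
.@
@@
After rotation 1 (CCW):
@@@
..@
After rotation 2 (CW):
.@
.@
@@
After rotation 3 (CCW):
@@@
..@
After rotation 4 (CCW):
@@
@.
@.
After rotation 5 (CW):
@@@
..@

Answer: @@@
..@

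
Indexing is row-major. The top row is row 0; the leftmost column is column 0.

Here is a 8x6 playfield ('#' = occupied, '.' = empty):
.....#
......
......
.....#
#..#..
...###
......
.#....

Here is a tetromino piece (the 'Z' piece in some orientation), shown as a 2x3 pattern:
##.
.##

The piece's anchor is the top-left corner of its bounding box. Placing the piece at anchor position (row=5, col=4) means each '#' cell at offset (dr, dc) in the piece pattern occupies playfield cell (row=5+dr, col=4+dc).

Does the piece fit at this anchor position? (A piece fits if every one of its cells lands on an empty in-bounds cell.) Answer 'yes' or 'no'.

Answer: no

Derivation:
Check each piece cell at anchor (5, 4):
  offset (0,0) -> (5,4): occupied ('#') -> FAIL
  offset (0,1) -> (5,5): occupied ('#') -> FAIL
  offset (1,1) -> (6,5): empty -> OK
  offset (1,2) -> (6,6): out of bounds -> FAIL
All cells valid: no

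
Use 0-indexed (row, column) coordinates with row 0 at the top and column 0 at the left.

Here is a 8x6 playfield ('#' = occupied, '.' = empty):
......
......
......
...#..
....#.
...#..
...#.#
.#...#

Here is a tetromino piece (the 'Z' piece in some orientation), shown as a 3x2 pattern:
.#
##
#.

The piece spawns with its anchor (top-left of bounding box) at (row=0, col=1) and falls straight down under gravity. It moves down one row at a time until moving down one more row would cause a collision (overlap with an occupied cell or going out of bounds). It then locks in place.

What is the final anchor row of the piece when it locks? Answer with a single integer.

Spawn at (row=0, col=1). Try each row:
  row 0: fits
  row 1: fits
  row 2: fits
  row 3: fits
  row 4: fits
  row 5: blocked -> lock at row 4

Answer: 4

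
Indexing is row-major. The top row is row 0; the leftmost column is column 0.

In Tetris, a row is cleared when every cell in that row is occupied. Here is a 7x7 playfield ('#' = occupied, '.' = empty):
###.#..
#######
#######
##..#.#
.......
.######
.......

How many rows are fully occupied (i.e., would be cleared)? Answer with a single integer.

Answer: 2

Derivation:
Check each row:
  row 0: 3 empty cells -> not full
  row 1: 0 empty cells -> FULL (clear)
  row 2: 0 empty cells -> FULL (clear)
  row 3: 3 empty cells -> not full
  row 4: 7 empty cells -> not full
  row 5: 1 empty cell -> not full
  row 6: 7 empty cells -> not full
Total rows cleared: 2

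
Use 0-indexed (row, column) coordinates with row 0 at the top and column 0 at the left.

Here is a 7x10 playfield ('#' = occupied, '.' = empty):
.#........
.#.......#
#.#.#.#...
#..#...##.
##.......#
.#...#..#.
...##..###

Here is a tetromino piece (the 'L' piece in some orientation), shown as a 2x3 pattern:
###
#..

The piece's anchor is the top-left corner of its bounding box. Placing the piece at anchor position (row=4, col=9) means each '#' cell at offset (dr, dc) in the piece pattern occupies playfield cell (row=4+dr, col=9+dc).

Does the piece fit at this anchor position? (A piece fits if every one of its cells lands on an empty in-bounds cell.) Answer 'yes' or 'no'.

Check each piece cell at anchor (4, 9):
  offset (0,0) -> (4,9): occupied ('#') -> FAIL
  offset (0,1) -> (4,10): out of bounds -> FAIL
  offset (0,2) -> (4,11): out of bounds -> FAIL
  offset (1,0) -> (5,9): empty -> OK
All cells valid: no

Answer: no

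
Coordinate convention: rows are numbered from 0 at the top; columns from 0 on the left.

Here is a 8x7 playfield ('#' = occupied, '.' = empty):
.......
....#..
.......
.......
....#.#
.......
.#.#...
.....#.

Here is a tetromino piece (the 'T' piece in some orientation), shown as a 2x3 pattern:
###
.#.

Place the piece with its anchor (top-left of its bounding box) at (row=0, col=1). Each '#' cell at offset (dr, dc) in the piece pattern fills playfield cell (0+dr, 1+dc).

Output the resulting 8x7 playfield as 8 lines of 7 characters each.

Answer: .###...
..#.#..
.......
.......
....#.#
.......
.#.#...
.....#.

Derivation:
Fill (0+0,1+0) = (0,1)
Fill (0+0,1+1) = (0,2)
Fill (0+0,1+2) = (0,3)
Fill (0+1,1+1) = (1,2)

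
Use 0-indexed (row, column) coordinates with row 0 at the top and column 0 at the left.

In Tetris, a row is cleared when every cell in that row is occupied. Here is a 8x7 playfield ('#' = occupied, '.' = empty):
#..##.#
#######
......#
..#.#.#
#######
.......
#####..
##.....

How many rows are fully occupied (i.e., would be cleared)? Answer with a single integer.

Answer: 2

Derivation:
Check each row:
  row 0: 3 empty cells -> not full
  row 1: 0 empty cells -> FULL (clear)
  row 2: 6 empty cells -> not full
  row 3: 4 empty cells -> not full
  row 4: 0 empty cells -> FULL (clear)
  row 5: 7 empty cells -> not full
  row 6: 2 empty cells -> not full
  row 7: 5 empty cells -> not full
Total rows cleared: 2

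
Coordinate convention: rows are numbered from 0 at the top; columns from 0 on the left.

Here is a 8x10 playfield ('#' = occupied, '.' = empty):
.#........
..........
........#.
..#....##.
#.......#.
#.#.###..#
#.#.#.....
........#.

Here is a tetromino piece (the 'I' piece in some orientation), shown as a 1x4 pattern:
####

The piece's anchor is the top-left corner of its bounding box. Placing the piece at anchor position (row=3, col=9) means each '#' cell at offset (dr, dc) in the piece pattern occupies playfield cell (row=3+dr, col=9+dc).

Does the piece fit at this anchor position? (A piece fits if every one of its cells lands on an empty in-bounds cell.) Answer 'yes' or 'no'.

Check each piece cell at anchor (3, 9):
  offset (0,0) -> (3,9): empty -> OK
  offset (0,1) -> (3,10): out of bounds -> FAIL
  offset (0,2) -> (3,11): out of bounds -> FAIL
  offset (0,3) -> (3,12): out of bounds -> FAIL
All cells valid: no

Answer: no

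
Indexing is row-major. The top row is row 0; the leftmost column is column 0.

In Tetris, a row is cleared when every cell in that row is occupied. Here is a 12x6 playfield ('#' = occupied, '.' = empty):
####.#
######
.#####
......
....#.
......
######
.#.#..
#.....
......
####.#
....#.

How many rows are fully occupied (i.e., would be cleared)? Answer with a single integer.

Answer: 2

Derivation:
Check each row:
  row 0: 1 empty cell -> not full
  row 1: 0 empty cells -> FULL (clear)
  row 2: 1 empty cell -> not full
  row 3: 6 empty cells -> not full
  row 4: 5 empty cells -> not full
  row 5: 6 empty cells -> not full
  row 6: 0 empty cells -> FULL (clear)
  row 7: 4 empty cells -> not full
  row 8: 5 empty cells -> not full
  row 9: 6 empty cells -> not full
  row 10: 1 empty cell -> not full
  row 11: 5 empty cells -> not full
Total rows cleared: 2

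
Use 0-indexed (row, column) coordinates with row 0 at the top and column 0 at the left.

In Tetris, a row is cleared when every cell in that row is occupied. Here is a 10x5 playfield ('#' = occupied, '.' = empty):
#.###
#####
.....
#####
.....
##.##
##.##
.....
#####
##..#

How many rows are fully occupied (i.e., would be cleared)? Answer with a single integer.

Answer: 3

Derivation:
Check each row:
  row 0: 1 empty cell -> not full
  row 1: 0 empty cells -> FULL (clear)
  row 2: 5 empty cells -> not full
  row 3: 0 empty cells -> FULL (clear)
  row 4: 5 empty cells -> not full
  row 5: 1 empty cell -> not full
  row 6: 1 empty cell -> not full
  row 7: 5 empty cells -> not full
  row 8: 0 empty cells -> FULL (clear)
  row 9: 2 empty cells -> not full
Total rows cleared: 3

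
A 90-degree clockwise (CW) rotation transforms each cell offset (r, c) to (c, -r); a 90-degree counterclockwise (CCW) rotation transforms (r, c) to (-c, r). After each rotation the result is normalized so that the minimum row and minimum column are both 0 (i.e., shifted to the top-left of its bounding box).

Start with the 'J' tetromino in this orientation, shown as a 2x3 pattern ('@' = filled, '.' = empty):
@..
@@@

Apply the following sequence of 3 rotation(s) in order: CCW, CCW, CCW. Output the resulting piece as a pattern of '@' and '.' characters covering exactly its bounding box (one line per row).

Answer: @@
@.
@.

Derivation:
Start:
@..
@@@
After rotation 1 (CCW):
.@
.@
@@
After rotation 2 (CCW):
@@@
..@
After rotation 3 (CCW):
@@
@.
@.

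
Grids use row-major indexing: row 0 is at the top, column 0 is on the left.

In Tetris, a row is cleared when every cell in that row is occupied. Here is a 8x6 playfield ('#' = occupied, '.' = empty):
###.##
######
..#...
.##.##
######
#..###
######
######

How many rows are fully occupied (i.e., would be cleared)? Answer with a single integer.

Check each row:
  row 0: 1 empty cell -> not full
  row 1: 0 empty cells -> FULL (clear)
  row 2: 5 empty cells -> not full
  row 3: 2 empty cells -> not full
  row 4: 0 empty cells -> FULL (clear)
  row 5: 2 empty cells -> not full
  row 6: 0 empty cells -> FULL (clear)
  row 7: 0 empty cells -> FULL (clear)
Total rows cleared: 4

Answer: 4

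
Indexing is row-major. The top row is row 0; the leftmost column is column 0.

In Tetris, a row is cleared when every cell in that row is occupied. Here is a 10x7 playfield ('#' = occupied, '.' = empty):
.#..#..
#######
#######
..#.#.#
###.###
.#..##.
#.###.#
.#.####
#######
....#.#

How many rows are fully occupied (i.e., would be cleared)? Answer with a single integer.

Answer: 3

Derivation:
Check each row:
  row 0: 5 empty cells -> not full
  row 1: 0 empty cells -> FULL (clear)
  row 2: 0 empty cells -> FULL (clear)
  row 3: 4 empty cells -> not full
  row 4: 1 empty cell -> not full
  row 5: 4 empty cells -> not full
  row 6: 2 empty cells -> not full
  row 7: 2 empty cells -> not full
  row 8: 0 empty cells -> FULL (clear)
  row 9: 5 empty cells -> not full
Total rows cleared: 3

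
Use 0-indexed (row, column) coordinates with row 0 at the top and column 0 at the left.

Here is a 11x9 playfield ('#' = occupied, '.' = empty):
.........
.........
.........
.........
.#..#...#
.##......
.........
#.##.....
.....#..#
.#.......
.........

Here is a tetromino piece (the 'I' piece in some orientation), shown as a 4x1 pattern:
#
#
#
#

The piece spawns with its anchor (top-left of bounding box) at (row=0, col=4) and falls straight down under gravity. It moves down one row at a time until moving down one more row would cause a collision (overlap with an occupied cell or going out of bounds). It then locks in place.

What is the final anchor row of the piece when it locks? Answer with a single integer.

Answer: 0

Derivation:
Spawn at (row=0, col=4). Try each row:
  row 0: fits
  row 1: blocked -> lock at row 0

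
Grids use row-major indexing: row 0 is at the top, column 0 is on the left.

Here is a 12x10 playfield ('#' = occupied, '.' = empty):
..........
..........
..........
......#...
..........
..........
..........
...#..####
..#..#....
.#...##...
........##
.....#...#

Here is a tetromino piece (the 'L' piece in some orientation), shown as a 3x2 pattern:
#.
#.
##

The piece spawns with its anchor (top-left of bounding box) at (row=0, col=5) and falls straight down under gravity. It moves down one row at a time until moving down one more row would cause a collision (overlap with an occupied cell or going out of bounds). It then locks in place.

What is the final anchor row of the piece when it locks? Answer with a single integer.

Answer: 0

Derivation:
Spawn at (row=0, col=5). Try each row:
  row 0: fits
  row 1: blocked -> lock at row 0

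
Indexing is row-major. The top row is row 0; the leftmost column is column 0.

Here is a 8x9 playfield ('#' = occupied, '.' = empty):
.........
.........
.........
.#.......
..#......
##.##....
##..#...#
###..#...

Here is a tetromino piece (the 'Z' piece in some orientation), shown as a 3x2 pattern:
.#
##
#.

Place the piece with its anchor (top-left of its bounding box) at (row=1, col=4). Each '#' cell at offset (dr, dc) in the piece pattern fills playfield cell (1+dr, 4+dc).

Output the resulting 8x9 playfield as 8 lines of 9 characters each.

Answer: .........
.....#...
....##...
.#..#....
..#......
##.##....
##..#...#
###..#...

Derivation:
Fill (1+0,4+1) = (1,5)
Fill (1+1,4+0) = (2,4)
Fill (1+1,4+1) = (2,5)
Fill (1+2,4+0) = (3,4)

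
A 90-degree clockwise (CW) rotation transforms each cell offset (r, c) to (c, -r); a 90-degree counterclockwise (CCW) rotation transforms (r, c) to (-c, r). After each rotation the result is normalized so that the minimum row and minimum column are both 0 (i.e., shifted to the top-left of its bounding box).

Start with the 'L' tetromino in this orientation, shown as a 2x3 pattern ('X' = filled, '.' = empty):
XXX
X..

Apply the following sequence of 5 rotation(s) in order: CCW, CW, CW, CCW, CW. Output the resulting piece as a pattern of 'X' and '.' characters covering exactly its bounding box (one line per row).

Start:
XXX
X..
After rotation 1 (CCW):
X.
X.
XX
After rotation 2 (CW):
XXX
X..
After rotation 3 (CW):
XX
.X
.X
After rotation 4 (CCW):
XXX
X..
After rotation 5 (CW):
XX
.X
.X

Answer: XX
.X
.X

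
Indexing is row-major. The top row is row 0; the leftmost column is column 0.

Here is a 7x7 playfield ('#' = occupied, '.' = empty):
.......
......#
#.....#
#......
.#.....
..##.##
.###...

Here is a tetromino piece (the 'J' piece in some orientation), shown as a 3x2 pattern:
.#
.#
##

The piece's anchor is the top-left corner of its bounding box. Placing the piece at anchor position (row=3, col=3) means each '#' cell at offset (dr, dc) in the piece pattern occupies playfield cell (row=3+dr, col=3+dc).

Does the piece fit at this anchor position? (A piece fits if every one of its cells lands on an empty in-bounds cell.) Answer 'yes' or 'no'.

Check each piece cell at anchor (3, 3):
  offset (0,1) -> (3,4): empty -> OK
  offset (1,1) -> (4,4): empty -> OK
  offset (2,0) -> (5,3): occupied ('#') -> FAIL
  offset (2,1) -> (5,4): empty -> OK
All cells valid: no

Answer: no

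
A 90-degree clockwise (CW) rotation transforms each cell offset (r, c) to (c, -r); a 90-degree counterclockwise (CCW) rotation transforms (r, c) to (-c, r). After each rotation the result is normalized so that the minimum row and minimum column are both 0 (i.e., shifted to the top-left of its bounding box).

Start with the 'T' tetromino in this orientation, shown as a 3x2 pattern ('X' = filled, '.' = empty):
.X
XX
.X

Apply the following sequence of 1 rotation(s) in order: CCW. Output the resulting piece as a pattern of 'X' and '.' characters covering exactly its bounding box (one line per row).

Start:
.X
XX
.X
After rotation 1 (CCW):
XXX
.X.

Answer: XXX
.X.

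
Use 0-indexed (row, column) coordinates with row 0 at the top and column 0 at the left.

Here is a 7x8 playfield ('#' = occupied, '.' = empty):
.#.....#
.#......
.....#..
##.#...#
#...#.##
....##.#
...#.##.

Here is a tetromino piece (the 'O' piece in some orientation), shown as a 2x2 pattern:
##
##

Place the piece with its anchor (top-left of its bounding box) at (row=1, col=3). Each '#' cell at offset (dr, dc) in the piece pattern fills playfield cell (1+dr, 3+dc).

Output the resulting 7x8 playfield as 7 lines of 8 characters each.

Answer: .#.....#
.#.##...
...###..
##.#...#
#...#.##
....##.#
...#.##.

Derivation:
Fill (1+0,3+0) = (1,3)
Fill (1+0,3+1) = (1,4)
Fill (1+1,3+0) = (2,3)
Fill (1+1,3+1) = (2,4)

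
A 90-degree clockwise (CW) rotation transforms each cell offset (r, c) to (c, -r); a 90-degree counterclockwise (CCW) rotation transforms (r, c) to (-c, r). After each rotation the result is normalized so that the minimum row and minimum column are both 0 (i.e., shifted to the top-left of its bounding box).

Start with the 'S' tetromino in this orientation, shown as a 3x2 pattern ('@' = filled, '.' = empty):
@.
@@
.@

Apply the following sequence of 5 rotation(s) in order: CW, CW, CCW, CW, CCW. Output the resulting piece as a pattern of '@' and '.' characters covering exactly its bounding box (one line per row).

Start:
@.
@@
.@
After rotation 1 (CW):
.@@
@@.
After rotation 2 (CW):
@.
@@
.@
After rotation 3 (CCW):
.@@
@@.
After rotation 4 (CW):
@.
@@
.@
After rotation 5 (CCW):
.@@
@@.

Answer: .@@
@@.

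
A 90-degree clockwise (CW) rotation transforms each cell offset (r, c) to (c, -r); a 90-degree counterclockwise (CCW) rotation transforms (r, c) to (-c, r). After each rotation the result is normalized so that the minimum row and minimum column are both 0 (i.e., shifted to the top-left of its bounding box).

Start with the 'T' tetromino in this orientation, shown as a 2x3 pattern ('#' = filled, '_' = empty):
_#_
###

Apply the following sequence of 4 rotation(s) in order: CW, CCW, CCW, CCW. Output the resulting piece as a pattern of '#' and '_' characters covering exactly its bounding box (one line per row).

Start:
_#_
###
After rotation 1 (CW):
#_
##
#_
After rotation 2 (CCW):
_#_
###
After rotation 3 (CCW):
_#
##
_#
After rotation 4 (CCW):
###
_#_

Answer: ###
_#_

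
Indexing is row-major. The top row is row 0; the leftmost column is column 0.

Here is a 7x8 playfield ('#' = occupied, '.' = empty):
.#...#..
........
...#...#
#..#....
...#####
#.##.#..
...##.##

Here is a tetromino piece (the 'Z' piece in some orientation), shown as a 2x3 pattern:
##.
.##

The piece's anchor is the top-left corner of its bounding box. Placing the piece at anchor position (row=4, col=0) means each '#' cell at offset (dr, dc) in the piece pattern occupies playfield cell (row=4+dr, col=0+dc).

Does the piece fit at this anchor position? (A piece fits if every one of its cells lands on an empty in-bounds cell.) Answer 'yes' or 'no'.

Check each piece cell at anchor (4, 0):
  offset (0,0) -> (4,0): empty -> OK
  offset (0,1) -> (4,1): empty -> OK
  offset (1,1) -> (5,1): empty -> OK
  offset (1,2) -> (5,2): occupied ('#') -> FAIL
All cells valid: no

Answer: no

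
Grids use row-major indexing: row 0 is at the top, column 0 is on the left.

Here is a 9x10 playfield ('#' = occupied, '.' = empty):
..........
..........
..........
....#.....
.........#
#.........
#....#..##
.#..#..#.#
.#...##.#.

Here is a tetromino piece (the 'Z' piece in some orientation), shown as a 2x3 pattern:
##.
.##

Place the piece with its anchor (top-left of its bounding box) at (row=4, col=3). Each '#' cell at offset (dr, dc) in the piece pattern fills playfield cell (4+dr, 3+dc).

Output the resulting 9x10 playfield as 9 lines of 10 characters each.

Answer: ..........
..........
..........
....#.....
...##....#
#...##....
#....#..##
.#..#..#.#
.#...##.#.

Derivation:
Fill (4+0,3+0) = (4,3)
Fill (4+0,3+1) = (4,4)
Fill (4+1,3+1) = (5,4)
Fill (4+1,3+2) = (5,5)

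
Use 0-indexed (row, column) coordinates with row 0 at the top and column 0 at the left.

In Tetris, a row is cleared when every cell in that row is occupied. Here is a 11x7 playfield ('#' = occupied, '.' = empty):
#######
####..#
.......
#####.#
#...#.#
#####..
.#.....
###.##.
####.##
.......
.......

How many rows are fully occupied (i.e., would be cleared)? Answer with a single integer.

Check each row:
  row 0: 0 empty cells -> FULL (clear)
  row 1: 2 empty cells -> not full
  row 2: 7 empty cells -> not full
  row 3: 1 empty cell -> not full
  row 4: 4 empty cells -> not full
  row 5: 2 empty cells -> not full
  row 6: 6 empty cells -> not full
  row 7: 2 empty cells -> not full
  row 8: 1 empty cell -> not full
  row 9: 7 empty cells -> not full
  row 10: 7 empty cells -> not full
Total rows cleared: 1

Answer: 1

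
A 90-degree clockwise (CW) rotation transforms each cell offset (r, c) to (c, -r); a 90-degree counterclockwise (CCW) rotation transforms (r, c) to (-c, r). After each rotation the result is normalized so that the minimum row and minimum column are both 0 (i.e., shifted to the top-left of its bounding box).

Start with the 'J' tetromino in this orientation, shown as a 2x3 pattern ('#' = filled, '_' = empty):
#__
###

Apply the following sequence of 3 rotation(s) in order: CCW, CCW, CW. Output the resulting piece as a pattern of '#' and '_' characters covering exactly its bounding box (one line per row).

Answer: _#
_#
##

Derivation:
Start:
#__
###
After rotation 1 (CCW):
_#
_#
##
After rotation 2 (CCW):
###
__#
After rotation 3 (CW):
_#
_#
##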